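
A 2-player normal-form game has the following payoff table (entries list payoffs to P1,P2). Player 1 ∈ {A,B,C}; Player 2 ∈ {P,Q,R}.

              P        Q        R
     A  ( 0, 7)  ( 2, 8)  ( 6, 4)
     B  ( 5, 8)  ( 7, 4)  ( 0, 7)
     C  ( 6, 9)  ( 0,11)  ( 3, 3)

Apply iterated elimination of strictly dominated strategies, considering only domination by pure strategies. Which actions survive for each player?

P2 drop R (P beats it: A:7>4 B:8>7 C:9>3)
P1 drop A (B beats it: P:5>0 Q:7>2)
P1→{B,C} P2→{P,Q}

Survivors P1:{B,C} P2:{P,Q}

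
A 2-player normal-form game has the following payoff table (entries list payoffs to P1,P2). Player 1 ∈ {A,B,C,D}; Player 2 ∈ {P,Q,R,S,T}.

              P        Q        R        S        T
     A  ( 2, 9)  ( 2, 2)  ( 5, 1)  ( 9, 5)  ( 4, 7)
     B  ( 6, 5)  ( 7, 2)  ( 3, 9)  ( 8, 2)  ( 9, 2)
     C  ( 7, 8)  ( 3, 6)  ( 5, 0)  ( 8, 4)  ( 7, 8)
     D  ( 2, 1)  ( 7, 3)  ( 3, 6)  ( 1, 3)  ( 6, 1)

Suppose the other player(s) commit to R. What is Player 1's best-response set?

P1 best: {A,C}

u_1(A vs R) = 5
u_1(B vs R) = 3
u_1(C vs R) = 5
u_1(D vs R) = 3
max payoff 5 at {A,C}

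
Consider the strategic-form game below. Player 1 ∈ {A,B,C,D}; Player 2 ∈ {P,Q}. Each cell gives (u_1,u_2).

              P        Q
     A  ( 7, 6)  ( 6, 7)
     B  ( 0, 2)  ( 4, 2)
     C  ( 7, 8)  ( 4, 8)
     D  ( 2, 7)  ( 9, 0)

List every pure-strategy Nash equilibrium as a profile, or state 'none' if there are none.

Nash profiles: (C,P)

(A,P): not NE [P2→Q gives 7>6]
(A,Q): not NE [P1→D gives 9>6]
(B,P): not NE [P1→C gives 7>0]
(B,Q): not NE [P1→D gives 9>4]
(C,P): NE
(C,Q): not NE [P1→D gives 9>4]
(D,P): not NE [P1→C gives 7>2]
(D,Q): not NE [P2→P gives 7>0]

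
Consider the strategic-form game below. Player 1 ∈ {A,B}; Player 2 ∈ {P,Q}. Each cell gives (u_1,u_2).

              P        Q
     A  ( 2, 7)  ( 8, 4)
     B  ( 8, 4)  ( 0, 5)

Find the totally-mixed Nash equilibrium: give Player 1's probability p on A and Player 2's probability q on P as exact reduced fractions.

P1 indiff ⇒ q·2+(1-q)·8 = q·8+(1-q)·0 ⇒ q(-6) = (1-q)(-8) ⇒ q = 4/7
P2 indiff ⇒ p·7+(1-p)·4 = p·4+(1-p)·5 ⇒ p(3) = (1-p)(1) ⇒ p = 1/4

(p,q) = (1/4, 4/7)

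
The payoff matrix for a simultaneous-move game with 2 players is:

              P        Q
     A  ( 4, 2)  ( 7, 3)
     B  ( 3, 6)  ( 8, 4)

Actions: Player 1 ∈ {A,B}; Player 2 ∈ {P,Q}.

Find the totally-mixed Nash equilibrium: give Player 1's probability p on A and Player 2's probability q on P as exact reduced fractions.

P1 indiff ⇒ q·4+(1-q)·7 = q·3+(1-q)·8 ⇒ q(1) = (1-q)(1) ⇒ q = 1/2
P2 indiff ⇒ p·2+(1-p)·6 = p·3+(1-p)·4 ⇒ p(-1) = (1-p)(-2) ⇒ p = 2/3

P1 mixes 2/3 on A; P2 mixes 1/2 on P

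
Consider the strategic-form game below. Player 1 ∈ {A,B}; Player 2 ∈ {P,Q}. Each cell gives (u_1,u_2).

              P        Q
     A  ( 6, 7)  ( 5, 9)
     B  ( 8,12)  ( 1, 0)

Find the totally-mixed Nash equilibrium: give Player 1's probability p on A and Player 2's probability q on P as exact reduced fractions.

P1 indiff ⇒ q·6+(1-q)·5 = q·8+(1-q)·1 ⇒ q(-2) = (1-q)(-4) ⇒ q = 2/3
P2 indiff ⇒ p·7+(1-p)·12 = p·9+(1-p)·0 ⇒ p(-2) = (1-p)(-12) ⇒ p = 6/7

p=6/7, q=2/3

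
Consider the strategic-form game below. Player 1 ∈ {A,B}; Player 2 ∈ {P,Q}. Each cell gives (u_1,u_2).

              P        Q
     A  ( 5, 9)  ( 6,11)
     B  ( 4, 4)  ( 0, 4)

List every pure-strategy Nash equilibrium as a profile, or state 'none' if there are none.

(A,P): not NE [P2→Q gives 11>9]
(A,Q): NE
(B,P): not NE [P1→A gives 5>4]
(B,Q): not NE [P1→A gives 6>0]

Nash profiles: (A,Q)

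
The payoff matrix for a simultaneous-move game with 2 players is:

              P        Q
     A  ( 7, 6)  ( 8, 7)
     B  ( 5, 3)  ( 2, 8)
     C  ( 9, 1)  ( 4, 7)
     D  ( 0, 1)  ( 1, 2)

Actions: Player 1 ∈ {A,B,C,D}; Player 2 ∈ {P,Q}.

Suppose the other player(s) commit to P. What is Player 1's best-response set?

u_1(A vs P) = 7
u_1(B vs P) = 5
u_1(C vs P) = 9
u_1(D vs P) = 0
max payoff 9 at {C}

argmax u_1 = {C}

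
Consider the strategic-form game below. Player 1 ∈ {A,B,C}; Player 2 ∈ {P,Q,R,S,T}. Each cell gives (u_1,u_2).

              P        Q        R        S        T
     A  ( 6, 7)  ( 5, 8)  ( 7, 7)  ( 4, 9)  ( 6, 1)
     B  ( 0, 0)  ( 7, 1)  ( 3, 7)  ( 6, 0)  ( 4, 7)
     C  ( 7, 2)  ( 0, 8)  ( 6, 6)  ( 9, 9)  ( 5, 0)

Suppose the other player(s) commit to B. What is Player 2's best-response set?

u_2(P vs B) = 0
u_2(Q vs B) = 1
u_2(R vs B) = 7
u_2(S vs B) = 0
u_2(T vs B) = 7
max payoff 7 at {R,T}

argmax u_2 = {R,T}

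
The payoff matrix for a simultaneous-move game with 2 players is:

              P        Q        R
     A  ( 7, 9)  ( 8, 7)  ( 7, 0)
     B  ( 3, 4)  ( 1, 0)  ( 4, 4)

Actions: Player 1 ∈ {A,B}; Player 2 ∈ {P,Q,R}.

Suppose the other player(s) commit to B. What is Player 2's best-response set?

u_2(P vs B) = 4
u_2(Q vs B) = 0
u_2(R vs B) = 4
max payoff 4 at {P,R}

BR_2 = {P,R}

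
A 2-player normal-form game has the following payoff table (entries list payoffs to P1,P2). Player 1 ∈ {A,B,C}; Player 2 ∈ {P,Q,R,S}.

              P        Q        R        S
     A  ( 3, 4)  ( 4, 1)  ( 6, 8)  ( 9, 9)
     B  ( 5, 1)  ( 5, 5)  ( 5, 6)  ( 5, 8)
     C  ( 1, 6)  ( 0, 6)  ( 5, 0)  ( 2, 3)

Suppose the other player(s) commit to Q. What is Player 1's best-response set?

u_1(A vs Q) = 4
u_1(B vs Q) = 5
u_1(C vs Q) = 0
max payoff 5 at {B}

argmax u_1 = {B}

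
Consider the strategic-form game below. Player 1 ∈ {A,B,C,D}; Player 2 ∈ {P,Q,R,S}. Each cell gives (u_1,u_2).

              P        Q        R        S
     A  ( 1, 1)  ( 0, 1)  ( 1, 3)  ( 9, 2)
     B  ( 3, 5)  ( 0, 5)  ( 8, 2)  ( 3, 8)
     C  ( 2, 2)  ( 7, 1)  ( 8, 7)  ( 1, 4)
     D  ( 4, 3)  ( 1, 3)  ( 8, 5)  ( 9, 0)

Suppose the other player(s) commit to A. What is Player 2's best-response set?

P2 best: {R}

u_2(P vs A) = 1
u_2(Q vs A) = 1
u_2(R vs A) = 3
u_2(S vs A) = 2
max payoff 3 at {R}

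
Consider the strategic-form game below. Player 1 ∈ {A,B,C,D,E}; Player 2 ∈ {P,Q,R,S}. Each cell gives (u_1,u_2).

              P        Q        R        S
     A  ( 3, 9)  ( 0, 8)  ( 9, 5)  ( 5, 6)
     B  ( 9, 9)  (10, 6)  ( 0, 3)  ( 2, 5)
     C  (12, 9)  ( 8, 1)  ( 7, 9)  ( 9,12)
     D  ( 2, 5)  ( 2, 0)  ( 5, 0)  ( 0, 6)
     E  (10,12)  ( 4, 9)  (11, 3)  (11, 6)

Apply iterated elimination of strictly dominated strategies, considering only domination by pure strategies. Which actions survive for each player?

Remaining: P1:{C,E} P2:{P,S}

P1 drop A (E beats it: P:10>3 Q:4>0 R:11>9 S:11>5)
P1 drop D (C beats it: P:12>2 Q:8>2 R:7>5 S:9>0)
P2 drop Q (P beats it: B:9>6 C:9>1 E:12>9)
P1 drop B (C beats it: P:12>9 R:7>0 S:9>2)
P2 drop R (S beats it: C:12>9 E:6>3)
P1→{C,E} P2→{P,S}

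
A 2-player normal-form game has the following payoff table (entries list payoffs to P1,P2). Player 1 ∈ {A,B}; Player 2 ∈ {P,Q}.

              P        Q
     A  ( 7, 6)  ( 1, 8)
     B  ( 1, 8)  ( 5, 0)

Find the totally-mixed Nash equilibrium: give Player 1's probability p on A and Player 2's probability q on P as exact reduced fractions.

P1 indiff ⇒ q·7+(1-q)·1 = q·1+(1-q)·5 ⇒ q(6) = (1-q)(4) ⇒ q = 2/5
P2 indiff ⇒ p·6+(1-p)·8 = p·8+(1-p)·0 ⇒ p(-2) = (1-p)(-8) ⇒ p = 4/5

p=4/5, q=2/5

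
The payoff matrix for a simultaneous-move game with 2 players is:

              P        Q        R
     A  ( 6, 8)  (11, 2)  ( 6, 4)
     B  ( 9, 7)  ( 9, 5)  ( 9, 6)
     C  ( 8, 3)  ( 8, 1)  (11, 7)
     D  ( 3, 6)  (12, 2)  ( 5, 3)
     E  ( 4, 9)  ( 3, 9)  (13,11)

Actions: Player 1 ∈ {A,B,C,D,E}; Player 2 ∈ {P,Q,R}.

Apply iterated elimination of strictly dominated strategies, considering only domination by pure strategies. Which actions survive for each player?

IESDS → P1:{B,C,E} P2:{P,R}

P2 drop Q (R beats it: A:4>2 B:6>5 C:7>1 D:3>2 E:11>9)
P1 drop A (B beats it: P:9>6 R:9>6)
P1 drop D (B beats it: P:9>3 R:9>5)
P1→{B,C,E} P2→{P,R}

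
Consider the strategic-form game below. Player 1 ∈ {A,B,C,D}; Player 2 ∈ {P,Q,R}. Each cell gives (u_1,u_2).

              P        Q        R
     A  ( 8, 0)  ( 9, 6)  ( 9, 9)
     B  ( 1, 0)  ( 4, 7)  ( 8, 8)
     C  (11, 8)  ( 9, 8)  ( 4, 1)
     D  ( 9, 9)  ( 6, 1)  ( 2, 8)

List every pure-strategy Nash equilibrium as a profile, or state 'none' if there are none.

(A,P): not NE [P1→C gives 11>8; P2→R gives 9>0]
(A,Q): not NE [P2→R gives 9>6]
(A,R): NE
(B,P): not NE [P1→C gives 11>1; P2→R gives 8>0]
(B,Q): not NE [P1→C gives 9>4; P2→R gives 8>7]
(B,R): not NE [P1→A gives 9>8]
(C,P): NE
(C,Q): NE
(C,R): not NE [P1→A gives 9>4; P2→Q gives 8>1]
(D,P): not NE [P1→C gives 11>9]
(D,Q): not NE [P1→C gives 9>6; P2→P gives 9>1]
(D,R): not NE [P1→A gives 9>2; P2→P gives 9>8]

NE set: (A,R), (C,P), (C,Q)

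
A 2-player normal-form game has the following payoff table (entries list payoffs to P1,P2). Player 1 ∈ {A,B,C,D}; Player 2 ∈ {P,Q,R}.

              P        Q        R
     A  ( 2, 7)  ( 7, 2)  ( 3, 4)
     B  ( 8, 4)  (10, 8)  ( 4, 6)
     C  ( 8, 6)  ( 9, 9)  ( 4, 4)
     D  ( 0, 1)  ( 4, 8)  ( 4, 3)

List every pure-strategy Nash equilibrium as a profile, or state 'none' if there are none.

(A,P): not NE [P1→C gives 8>2]
(A,Q): not NE [P1→B gives 10>7; P2→P gives 7>2]
(A,R): not NE [P1→D gives 4>3; P2→P gives 7>4]
(B,P): not NE [P2→Q gives 8>4]
(B,Q): NE
(B,R): not NE [P2→Q gives 8>6]
(C,P): not NE [P2→Q gives 9>6]
(C,Q): not NE [P1→B gives 10>9]
(C,R): not NE [P2→Q gives 9>4]
(D,P): not NE [P1→C gives 8>0; P2→Q gives 8>1]
(D,Q): not NE [P1→B gives 10>4]
(D,R): not NE [P2→Q gives 8>3]

PSNE = {(B,Q)}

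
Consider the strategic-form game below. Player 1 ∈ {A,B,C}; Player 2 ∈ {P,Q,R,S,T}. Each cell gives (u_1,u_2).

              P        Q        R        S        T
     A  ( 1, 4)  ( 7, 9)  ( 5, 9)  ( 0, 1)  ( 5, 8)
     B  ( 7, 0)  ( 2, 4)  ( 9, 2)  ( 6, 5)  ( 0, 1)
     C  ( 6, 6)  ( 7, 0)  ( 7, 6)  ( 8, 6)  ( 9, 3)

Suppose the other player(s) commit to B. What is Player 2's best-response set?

u_2(P vs B) = 0
u_2(Q vs B) = 4
u_2(R vs B) = 2
u_2(S vs B) = 5
u_2(T vs B) = 1
max payoff 5 at {S}

argmax u_2 = {S}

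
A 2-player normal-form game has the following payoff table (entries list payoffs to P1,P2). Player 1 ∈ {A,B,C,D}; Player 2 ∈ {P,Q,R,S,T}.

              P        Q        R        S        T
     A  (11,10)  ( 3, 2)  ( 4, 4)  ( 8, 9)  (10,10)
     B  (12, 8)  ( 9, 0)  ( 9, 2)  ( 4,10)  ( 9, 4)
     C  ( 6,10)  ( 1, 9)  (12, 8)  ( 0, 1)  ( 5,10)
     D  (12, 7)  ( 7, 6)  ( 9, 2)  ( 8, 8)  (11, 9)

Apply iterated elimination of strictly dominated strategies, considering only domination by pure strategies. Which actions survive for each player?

P2 drop Q (P beats it: A:10>2 B:8>0 C:10>9 D:7>6)
P2 drop R (P beats it: A:10>4 B:8>2 C:10>8 D:7>2)
P1 drop C (A beats it: P:11>6 S:8>0 T:10>5)
P1→{A,B,D} P2→{P,S,T}

IESDS → P1:{A,B,D} P2:{P,S,T}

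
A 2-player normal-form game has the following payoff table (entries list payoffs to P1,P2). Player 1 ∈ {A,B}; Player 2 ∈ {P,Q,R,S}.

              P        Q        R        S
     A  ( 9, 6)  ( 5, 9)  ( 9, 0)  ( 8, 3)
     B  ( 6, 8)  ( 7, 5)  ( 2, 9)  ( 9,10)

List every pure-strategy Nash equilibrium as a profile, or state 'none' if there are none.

NE set: (B,S)

(A,P): not NE [P2→Q gives 9>6]
(A,Q): not NE [P1→B gives 7>5]
(A,R): not NE [P2→Q gives 9>0]
(A,S): not NE [P1→B gives 9>8; P2→Q gives 9>3]
(B,P): not NE [P1→A gives 9>6; P2→S gives 10>8]
(B,Q): not NE [P2→S gives 10>5]
(B,R): not NE [P1→A gives 9>2; P2→S gives 10>9]
(B,S): NE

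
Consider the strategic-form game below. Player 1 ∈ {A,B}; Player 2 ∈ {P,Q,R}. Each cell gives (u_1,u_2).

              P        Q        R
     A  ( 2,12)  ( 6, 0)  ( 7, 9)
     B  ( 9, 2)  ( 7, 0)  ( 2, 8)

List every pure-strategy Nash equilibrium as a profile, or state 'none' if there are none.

(A,P): not NE [P1→B gives 9>2]
(A,Q): not NE [P1→B gives 7>6; P2→P gives 12>0]
(A,R): not NE [P2→P gives 12>9]
(B,P): not NE [P2→R gives 8>2]
(B,Q): not NE [P2→R gives 8>0]
(B,R): not NE [P1→A gives 7>2]

PSNE: ∅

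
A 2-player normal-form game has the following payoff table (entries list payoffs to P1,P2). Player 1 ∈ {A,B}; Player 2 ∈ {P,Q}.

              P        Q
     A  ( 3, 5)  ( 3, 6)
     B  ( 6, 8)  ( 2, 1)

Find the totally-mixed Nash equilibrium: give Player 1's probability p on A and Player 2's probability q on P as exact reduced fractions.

P1 indiff ⇒ q·3+(1-q)·3 = q·6+(1-q)·2 ⇒ q(-3) = (1-q)(-1) ⇒ q = 1/4
P2 indiff ⇒ p·5+(1-p)·8 = p·6+(1-p)·1 ⇒ p(-1) = (1-p)(-7) ⇒ p = 7/8

p=7/8, q=1/4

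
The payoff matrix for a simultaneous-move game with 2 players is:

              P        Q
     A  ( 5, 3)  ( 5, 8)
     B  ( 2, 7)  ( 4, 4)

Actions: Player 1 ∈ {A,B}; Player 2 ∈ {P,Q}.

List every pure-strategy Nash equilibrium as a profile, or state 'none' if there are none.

NE set: (A,Q)

(A,P): not NE [P2→Q gives 8>3]
(A,Q): NE
(B,P): not NE [P1→A gives 5>2]
(B,Q): not NE [P1→A gives 5>4; P2→P gives 7>4]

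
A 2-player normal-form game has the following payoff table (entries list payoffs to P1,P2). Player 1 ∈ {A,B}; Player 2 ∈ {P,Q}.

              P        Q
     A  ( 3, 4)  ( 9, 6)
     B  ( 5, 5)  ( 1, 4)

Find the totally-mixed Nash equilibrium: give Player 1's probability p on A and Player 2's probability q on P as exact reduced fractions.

P1 indiff ⇒ q·3+(1-q)·9 = q·5+(1-q)·1 ⇒ q(-2) = (1-q)(-8) ⇒ q = 4/5
P2 indiff ⇒ p·4+(1-p)·5 = p·6+(1-p)·4 ⇒ p(-2) = (1-p)(-1) ⇒ p = 1/3

(p,q) = (1/3, 4/5)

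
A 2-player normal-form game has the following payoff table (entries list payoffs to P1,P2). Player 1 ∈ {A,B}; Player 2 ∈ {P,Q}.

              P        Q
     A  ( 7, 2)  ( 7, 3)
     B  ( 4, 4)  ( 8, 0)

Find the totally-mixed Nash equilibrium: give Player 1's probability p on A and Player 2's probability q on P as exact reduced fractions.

p=4/5, q=1/4

P1 indiff ⇒ q·7+(1-q)·7 = q·4+(1-q)·8 ⇒ q(3) = (1-q)(1) ⇒ q = 1/4
P2 indiff ⇒ p·2+(1-p)·4 = p·3+(1-p)·0 ⇒ p(-1) = (1-p)(-4) ⇒ p = 4/5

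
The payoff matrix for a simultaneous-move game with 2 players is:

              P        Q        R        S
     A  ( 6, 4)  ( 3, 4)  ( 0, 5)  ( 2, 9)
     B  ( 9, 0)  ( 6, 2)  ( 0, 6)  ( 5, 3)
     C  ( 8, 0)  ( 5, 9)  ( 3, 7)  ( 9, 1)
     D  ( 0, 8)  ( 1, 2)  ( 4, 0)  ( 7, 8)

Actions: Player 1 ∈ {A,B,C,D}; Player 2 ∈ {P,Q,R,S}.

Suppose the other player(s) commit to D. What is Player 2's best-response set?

P2 best: {P,S}

u_2(P vs D) = 8
u_2(Q vs D) = 2
u_2(R vs D) = 0
u_2(S vs D) = 8
max payoff 8 at {P,S}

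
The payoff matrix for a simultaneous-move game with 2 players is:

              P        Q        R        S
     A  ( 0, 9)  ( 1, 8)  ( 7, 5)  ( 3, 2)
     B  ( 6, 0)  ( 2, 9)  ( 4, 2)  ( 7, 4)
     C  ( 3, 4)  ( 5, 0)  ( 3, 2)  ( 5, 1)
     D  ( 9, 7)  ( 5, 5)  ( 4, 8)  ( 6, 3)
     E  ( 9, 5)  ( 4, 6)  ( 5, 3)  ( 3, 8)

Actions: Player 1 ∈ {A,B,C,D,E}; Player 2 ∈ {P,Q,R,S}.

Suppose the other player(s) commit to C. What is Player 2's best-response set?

u_2(P vs C) = 4
u_2(Q vs C) = 0
u_2(R vs C) = 2
u_2(S vs C) = 1
max payoff 4 at {P}

BR_2 = {P}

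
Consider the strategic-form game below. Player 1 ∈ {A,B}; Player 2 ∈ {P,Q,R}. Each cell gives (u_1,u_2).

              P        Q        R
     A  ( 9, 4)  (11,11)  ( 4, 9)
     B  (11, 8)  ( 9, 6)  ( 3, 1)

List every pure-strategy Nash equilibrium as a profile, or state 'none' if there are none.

PSNE = {(A,Q), (B,P)}

(A,P): not NE [P1→B gives 11>9; P2→Q gives 11>4]
(A,Q): NE
(A,R): not NE [P2→Q gives 11>9]
(B,P): NE
(B,Q): not NE [P1→A gives 11>9; P2→P gives 8>6]
(B,R): not NE [P1→A gives 4>3; P2→P gives 8>1]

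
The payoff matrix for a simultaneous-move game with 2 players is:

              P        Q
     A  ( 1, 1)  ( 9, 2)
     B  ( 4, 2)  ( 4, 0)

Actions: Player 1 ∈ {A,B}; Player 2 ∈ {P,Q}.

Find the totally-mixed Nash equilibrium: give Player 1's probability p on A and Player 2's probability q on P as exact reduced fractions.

(p,q) = (2/3, 5/8)

P1 indiff ⇒ q·1+(1-q)·9 = q·4+(1-q)·4 ⇒ q(-3) = (1-q)(-5) ⇒ q = 5/8
P2 indiff ⇒ p·1+(1-p)·2 = p·2+(1-p)·0 ⇒ p(-1) = (1-p)(-2) ⇒ p = 2/3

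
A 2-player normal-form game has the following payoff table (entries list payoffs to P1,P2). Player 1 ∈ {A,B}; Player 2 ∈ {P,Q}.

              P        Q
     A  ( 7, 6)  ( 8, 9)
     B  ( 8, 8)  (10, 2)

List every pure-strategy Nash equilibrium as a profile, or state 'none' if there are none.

NE set: (B,P)

(A,P): not NE [P1→B gives 8>7; P2→Q gives 9>6]
(A,Q): not NE [P1→B gives 10>8]
(B,P): NE
(B,Q): not NE [P2→P gives 8>2]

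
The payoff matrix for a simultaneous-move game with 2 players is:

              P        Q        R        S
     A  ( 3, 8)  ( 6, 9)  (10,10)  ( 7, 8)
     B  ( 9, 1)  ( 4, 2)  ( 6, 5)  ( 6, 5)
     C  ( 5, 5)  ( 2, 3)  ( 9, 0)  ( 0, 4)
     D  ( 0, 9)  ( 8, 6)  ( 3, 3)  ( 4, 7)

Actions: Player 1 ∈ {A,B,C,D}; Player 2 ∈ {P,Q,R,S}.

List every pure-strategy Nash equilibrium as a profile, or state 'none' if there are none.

(A,P): not NE [P1→B gives 9>3; P2→R gives 10>8]
(A,Q): not NE [P1→D gives 8>6; P2→R gives 10>9]
(A,R): NE
(A,S): not NE [P2→R gives 10>8]
(B,P): not NE [P2→S gives 5>1]
(B,Q): not NE [P1→D gives 8>4; P2→S gives 5>2]
(B,R): not NE [P1→A gives 10>6]
(B,S): not NE [P1→A gives 7>6]
(C,P): not NE [P1→B gives 9>5]
(C,Q): not NE [P1→D gives 8>2; P2→P gives 5>3]
(C,R): not NE [P1→A gives 10>9; P2→P gives 5>0]
(C,S): not NE [P1→A gives 7>0; P2→P gives 5>4]
(D,P): not NE [P1→B gives 9>0]
(D,Q): not NE [P2→P gives 9>6]
(D,R): not NE [P1→A gives 10>3; P2→P gives 9>3]
(D,S): not NE [P1→A gives 7>4; P2→P gives 9>7]

Nash profiles: (A,R)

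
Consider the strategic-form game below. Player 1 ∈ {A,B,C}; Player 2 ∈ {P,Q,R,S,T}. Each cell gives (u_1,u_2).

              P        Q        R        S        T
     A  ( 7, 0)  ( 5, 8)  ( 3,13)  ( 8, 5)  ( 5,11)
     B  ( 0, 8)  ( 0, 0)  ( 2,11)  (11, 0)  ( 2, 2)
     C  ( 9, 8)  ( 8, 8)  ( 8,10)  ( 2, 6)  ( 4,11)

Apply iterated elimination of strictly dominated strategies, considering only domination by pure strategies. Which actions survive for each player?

P2 drop P (R beats it: A:13>0 B:11>8 C:10>8)
P2 drop Q (R beats it: A:13>8 B:11>0 C:10>8)
P2 drop S (R beats it: A:13>5 B:11>0 C:10>6)
P1 drop B (A beats it: R:3>2 T:5>2)
P1→{A,C} P2→{R,T}

Survivors P1:{A,C} P2:{R,T}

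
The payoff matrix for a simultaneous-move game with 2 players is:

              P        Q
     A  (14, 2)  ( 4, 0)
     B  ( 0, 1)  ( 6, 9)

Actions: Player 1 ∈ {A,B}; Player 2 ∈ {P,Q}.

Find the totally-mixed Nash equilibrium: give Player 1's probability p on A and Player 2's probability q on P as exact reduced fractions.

P1 indiff ⇒ q·14+(1-q)·4 = q·0+(1-q)·6 ⇒ q(14) = (1-q)(2) ⇒ q = 1/8
P2 indiff ⇒ p·2+(1-p)·1 = p·0+(1-p)·9 ⇒ p(2) = (1-p)(8) ⇒ p = 4/5

(p,q) = (4/5, 1/8)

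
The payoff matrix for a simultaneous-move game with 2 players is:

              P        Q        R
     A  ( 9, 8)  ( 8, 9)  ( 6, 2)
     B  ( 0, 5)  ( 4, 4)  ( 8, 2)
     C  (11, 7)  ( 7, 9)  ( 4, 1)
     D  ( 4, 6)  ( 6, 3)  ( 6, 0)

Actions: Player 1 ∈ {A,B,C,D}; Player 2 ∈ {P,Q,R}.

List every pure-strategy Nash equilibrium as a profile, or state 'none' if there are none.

(A,P): not NE [P1→C gives 11>9; P2→Q gives 9>8]
(A,Q): NE
(A,R): not NE [P1→B gives 8>6; P2→Q gives 9>2]
(B,P): not NE [P1→C gives 11>0]
(B,Q): not NE [P1→A gives 8>4; P2→P gives 5>4]
(B,R): not NE [P2→P gives 5>2]
(C,P): not NE [P2→Q gives 9>7]
(C,Q): not NE [P1→A gives 8>7]
(C,R): not NE [P1→B gives 8>4; P2→Q gives 9>1]
(D,P): not NE [P1→C gives 11>4]
(D,Q): not NE [P1→A gives 8>6; P2→P gives 6>3]
(D,R): not NE [P1→B gives 8>6; P2→P gives 6>0]

Nash profiles: (A,Q)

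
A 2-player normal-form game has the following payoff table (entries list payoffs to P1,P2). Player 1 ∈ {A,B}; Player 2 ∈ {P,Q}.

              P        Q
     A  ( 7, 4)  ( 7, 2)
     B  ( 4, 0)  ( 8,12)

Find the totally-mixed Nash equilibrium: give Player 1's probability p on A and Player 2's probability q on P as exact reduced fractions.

(p,q) = (6/7, 1/4)

P1 indiff ⇒ q·7+(1-q)·7 = q·4+(1-q)·8 ⇒ q(3) = (1-q)(1) ⇒ q = 1/4
P2 indiff ⇒ p·4+(1-p)·0 = p·2+(1-p)·12 ⇒ p(2) = (1-p)(12) ⇒ p = 6/7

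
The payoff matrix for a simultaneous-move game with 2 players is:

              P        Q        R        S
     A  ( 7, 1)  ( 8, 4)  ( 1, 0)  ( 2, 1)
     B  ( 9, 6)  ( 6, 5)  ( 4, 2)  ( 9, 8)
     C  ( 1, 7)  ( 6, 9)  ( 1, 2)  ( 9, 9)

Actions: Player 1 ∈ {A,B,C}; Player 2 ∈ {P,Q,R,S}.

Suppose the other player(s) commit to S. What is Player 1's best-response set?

P1 best: {B,C}

u_1(A vs S) = 2
u_1(B vs S) = 9
u_1(C vs S) = 9
max payoff 9 at {B,C}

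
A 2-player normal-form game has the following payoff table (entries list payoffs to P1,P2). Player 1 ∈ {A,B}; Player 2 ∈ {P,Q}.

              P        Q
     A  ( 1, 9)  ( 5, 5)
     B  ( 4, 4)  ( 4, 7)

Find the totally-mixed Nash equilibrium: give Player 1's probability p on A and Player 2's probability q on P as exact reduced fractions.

P1 mixes 3/7 on A; P2 mixes 1/4 on P

P1 indiff ⇒ q·1+(1-q)·5 = q·4+(1-q)·4 ⇒ q(-3) = (1-q)(-1) ⇒ q = 1/4
P2 indiff ⇒ p·9+(1-p)·4 = p·5+(1-p)·7 ⇒ p(4) = (1-p)(3) ⇒ p = 3/7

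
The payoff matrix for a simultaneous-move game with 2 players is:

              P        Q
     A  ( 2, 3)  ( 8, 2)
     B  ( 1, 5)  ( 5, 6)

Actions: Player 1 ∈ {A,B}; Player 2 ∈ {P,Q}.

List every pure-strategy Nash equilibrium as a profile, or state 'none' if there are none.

(A,P): NE
(A,Q): not NE [P2→P gives 3>2]
(B,P): not NE [P1→A gives 2>1; P2→Q gives 6>5]
(B,Q): not NE [P1→A gives 8>5]

Nash profiles: (A,P)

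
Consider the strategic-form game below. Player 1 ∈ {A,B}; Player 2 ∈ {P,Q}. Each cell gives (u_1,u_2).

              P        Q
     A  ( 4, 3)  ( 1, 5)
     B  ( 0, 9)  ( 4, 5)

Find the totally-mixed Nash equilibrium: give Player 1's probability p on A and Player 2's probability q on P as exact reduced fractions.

P1 indiff ⇒ q·4+(1-q)·1 = q·0+(1-q)·4 ⇒ q(4) = (1-q)(3) ⇒ q = 3/7
P2 indiff ⇒ p·3+(1-p)·9 = p·5+(1-p)·5 ⇒ p(-2) = (1-p)(-4) ⇒ p = 2/3

P1 mixes 2/3 on A; P2 mixes 3/7 on P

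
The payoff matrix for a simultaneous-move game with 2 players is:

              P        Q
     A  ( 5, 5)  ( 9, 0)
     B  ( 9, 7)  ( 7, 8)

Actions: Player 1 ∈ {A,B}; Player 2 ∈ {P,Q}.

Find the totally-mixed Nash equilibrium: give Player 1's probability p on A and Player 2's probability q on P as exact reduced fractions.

P1 mixes 1/6 on A; P2 mixes 1/3 on P

P1 indiff ⇒ q·5+(1-q)·9 = q·9+(1-q)·7 ⇒ q(-4) = (1-q)(-2) ⇒ q = 1/3
P2 indiff ⇒ p·5+(1-p)·7 = p·0+(1-p)·8 ⇒ p(5) = (1-p)(1) ⇒ p = 1/6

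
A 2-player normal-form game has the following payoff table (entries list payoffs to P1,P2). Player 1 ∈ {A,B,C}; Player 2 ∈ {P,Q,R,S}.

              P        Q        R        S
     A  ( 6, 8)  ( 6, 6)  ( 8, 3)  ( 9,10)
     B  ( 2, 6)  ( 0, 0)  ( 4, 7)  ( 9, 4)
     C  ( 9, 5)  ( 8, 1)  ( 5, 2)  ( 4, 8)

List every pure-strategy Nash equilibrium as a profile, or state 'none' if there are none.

(A,P): not NE [P1→C gives 9>6; P2→S gives 10>8]
(A,Q): not NE [P1→C gives 8>6; P2→S gives 10>6]
(A,R): not NE [P2→S gives 10>3]
(A,S): NE
(B,P): not NE [P1→C gives 9>2; P2→R gives 7>6]
(B,Q): not NE [P1→C gives 8>0; P2→R gives 7>0]
(B,R): not NE [P1→A gives 8>4]
(B,S): not NE [P2→R gives 7>4]
(C,P): not NE [P2→S gives 8>5]
(C,Q): not NE [P2→S gives 8>1]
(C,R): not NE [P1→A gives 8>5; P2→S gives 8>2]
(C,S): not NE [P1→B gives 9>4]

NE set: (A,S)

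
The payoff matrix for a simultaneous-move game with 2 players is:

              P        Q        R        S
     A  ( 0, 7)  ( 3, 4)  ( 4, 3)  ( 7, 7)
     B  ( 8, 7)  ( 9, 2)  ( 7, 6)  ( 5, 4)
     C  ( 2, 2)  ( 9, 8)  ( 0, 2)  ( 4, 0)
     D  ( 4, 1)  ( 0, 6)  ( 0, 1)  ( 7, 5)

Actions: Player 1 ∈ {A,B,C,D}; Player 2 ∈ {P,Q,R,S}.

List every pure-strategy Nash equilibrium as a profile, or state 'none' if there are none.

Nash profiles: (A,S), (B,P), (C,Q)

(A,P): not NE [P1→B gives 8>0]
(A,Q): not NE [P1→C gives 9>3; P2→S gives 7>4]
(A,R): not NE [P1→B gives 7>4; P2→S gives 7>3]
(A,S): NE
(B,P): NE
(B,Q): not NE [P2→P gives 7>2]
(B,R): not NE [P2→P gives 7>6]
(B,S): not NE [P1→D gives 7>5; P2→P gives 7>4]
(C,P): not NE [P1→B gives 8>2; P2→Q gives 8>2]
(C,Q): NE
(C,R): not NE [P1→B gives 7>0; P2→Q gives 8>2]
(C,S): not NE [P1→D gives 7>4; P2→Q gives 8>0]
(D,P): not NE [P1→B gives 8>4; P2→Q gives 6>1]
(D,Q): not NE [P1→C gives 9>0]
(D,R): not NE [P1→B gives 7>0; P2→Q gives 6>1]
(D,S): not NE [P2→Q gives 6>5]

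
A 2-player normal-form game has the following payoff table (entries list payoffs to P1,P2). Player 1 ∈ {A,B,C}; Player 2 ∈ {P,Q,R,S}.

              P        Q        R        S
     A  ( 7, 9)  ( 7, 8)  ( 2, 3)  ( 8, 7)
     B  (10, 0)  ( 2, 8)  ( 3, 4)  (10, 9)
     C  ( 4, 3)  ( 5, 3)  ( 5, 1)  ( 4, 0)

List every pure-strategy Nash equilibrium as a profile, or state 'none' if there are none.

(A,P): not NE [P1→B gives 10>7]
(A,Q): not NE [P2→P gives 9>8]
(A,R): not NE [P1→C gives 5>2; P2→P gives 9>3]
(A,S): not NE [P1→B gives 10>8; P2→P gives 9>7]
(B,P): not NE [P2→S gives 9>0]
(B,Q): not NE [P1→A gives 7>2; P2→S gives 9>8]
(B,R): not NE [P1→C gives 5>3; P2→S gives 9>4]
(B,S): NE
(C,P): not NE [P1→B gives 10>4]
(C,Q): not NE [P1→A gives 7>5]
(C,R): not NE [P2→Q gives 3>1]
(C,S): not NE [P1→B gives 10>4; P2→Q gives 3>0]

Nash profiles: (B,S)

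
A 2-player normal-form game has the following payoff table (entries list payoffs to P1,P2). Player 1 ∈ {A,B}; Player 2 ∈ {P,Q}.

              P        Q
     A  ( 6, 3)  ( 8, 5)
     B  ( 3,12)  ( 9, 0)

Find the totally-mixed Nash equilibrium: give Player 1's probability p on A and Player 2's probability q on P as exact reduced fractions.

p=6/7, q=1/4

P1 indiff ⇒ q·6+(1-q)·8 = q·3+(1-q)·9 ⇒ q(3) = (1-q)(1) ⇒ q = 1/4
P2 indiff ⇒ p·3+(1-p)·12 = p·5+(1-p)·0 ⇒ p(-2) = (1-p)(-12) ⇒ p = 6/7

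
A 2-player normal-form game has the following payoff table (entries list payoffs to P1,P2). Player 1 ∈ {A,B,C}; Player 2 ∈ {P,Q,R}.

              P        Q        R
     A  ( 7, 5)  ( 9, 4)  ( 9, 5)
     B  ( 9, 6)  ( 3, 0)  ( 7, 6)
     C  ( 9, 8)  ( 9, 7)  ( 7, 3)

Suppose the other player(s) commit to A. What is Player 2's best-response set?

BR_2 = {P,R}

u_2(P vs A) = 5
u_2(Q vs A) = 4
u_2(R vs A) = 5
max payoff 5 at {P,R}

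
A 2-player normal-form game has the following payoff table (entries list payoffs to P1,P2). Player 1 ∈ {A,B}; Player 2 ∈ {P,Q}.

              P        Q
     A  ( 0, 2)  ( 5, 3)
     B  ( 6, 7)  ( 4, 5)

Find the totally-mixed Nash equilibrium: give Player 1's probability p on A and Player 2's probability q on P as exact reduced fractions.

P1 indiff ⇒ q·0+(1-q)·5 = q·6+(1-q)·4 ⇒ q(-6) = (1-q)(-1) ⇒ q = 1/7
P2 indiff ⇒ p·2+(1-p)·7 = p·3+(1-p)·5 ⇒ p(-1) = (1-p)(-2) ⇒ p = 2/3

P1 mixes 2/3 on A; P2 mixes 1/7 on P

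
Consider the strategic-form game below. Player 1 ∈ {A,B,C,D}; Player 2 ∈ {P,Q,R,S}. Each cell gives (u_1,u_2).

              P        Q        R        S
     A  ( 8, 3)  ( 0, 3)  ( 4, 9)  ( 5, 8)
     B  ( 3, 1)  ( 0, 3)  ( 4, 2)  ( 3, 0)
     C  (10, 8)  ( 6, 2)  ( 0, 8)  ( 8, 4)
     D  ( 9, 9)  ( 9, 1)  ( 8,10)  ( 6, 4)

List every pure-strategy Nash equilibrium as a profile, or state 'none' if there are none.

(A,P): not NE [P1→C gives 10>8; P2→R gives 9>3]
(A,Q): not NE [P1→D gives 9>0; P2→R gives 9>3]
(A,R): not NE [P1→D gives 8>4]
(A,S): not NE [P1→C gives 8>5; P2→R gives 9>8]
(B,P): not NE [P1→C gives 10>3; P2→Q gives 3>1]
(B,Q): not NE [P1→D gives 9>0]
(B,R): not NE [P1→D gives 8>4; P2→Q gives 3>2]
(B,S): not NE [P1→C gives 8>3; P2→Q gives 3>0]
(C,P): NE
(C,Q): not NE [P1→D gives 9>6; P2→R gives 8>2]
(C,R): not NE [P1→D gives 8>0]
(C,S): not NE [P2→R gives 8>4]
(D,P): not NE [P1→C gives 10>9; P2→R gives 10>9]
(D,Q): not NE [P2→R gives 10>1]
(D,R): NE
(D,S): not NE [P1→C gives 8>6; P2→R gives 10>4]

PSNE = {(C,P), (D,R)}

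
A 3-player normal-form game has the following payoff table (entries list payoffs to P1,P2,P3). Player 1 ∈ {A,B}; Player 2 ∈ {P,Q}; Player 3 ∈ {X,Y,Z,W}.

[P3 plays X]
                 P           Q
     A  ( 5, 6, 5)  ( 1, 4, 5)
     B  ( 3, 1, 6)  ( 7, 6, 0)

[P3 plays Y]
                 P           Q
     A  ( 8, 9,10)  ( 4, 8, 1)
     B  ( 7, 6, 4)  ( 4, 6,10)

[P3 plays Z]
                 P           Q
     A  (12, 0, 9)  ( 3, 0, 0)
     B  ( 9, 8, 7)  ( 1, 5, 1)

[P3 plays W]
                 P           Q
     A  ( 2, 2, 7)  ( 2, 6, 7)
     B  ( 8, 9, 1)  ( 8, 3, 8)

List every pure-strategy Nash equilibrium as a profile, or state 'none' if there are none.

(A,P,X): not NE [P3→Y gives 10>5]
(A,P,Y): NE
(A,P,Z): not NE [P3→Y gives 10>9]
(A,P,W): not NE [P1→B gives 8>2; P2→Q gives 6>2; P3→Y gives 10>7]
(A,Q,X): not NE [P1→B gives 7>1; P2→P gives 6>4; P3→W gives 7>5]
(A,Q,Y): not NE [P2→P gives 9>8; P3→W gives 7>1]
(A,Q,Z): not NE [P3→W gives 7>0]
(A,Q,W): not NE [P1→B gives 8>2]
(B,P,X): not NE [P1→A gives 5>3; P2→Q gives 6>1; P3→Z gives 7>6]
(B,P,Y): not NE [P1→A gives 8>7; P3→Z gives 7>4]
(B,P,Z): not NE [P1→A gives 12>9]
(B,P,W): not NE [P3→Z gives 7>1]
(B,Q,X): not NE [P3→Y gives 10>0]
(B,Q,Y): NE
(B,Q,Z): not NE [P1→A gives 3>1; P2→P gives 8>5; P3→Y gives 10>1]
(B,Q,W): not NE [P2→P gives 9>3; P3→Y gives 10>8]

Nash profiles: (A,P,Y), (B,Q,Y)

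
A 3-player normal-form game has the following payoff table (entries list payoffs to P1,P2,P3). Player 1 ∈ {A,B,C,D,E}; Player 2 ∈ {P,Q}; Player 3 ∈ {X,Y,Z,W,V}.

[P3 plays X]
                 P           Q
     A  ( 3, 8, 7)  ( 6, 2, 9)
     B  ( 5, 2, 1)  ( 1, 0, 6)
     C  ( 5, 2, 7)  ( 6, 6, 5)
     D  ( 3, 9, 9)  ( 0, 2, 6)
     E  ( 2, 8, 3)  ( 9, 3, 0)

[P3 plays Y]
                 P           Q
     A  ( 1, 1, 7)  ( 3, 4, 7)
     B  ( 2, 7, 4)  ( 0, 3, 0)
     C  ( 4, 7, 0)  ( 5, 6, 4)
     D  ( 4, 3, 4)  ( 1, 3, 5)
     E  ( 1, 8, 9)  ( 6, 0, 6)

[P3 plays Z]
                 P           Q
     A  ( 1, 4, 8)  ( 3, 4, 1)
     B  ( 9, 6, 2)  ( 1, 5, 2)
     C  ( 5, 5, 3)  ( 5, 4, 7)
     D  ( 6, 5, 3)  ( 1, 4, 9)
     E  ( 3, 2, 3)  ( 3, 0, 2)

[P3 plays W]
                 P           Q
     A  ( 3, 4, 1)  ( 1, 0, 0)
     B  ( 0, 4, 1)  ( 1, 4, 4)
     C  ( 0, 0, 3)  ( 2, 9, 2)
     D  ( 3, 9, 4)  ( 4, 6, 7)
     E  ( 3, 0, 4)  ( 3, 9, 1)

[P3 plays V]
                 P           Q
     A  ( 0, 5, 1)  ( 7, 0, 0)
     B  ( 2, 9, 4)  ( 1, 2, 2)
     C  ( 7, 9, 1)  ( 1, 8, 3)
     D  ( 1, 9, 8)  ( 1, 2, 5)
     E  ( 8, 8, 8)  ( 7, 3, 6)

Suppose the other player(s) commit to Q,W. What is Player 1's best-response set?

u_1(A vs Q,W) = 1
u_1(B vs Q,W) = 1
u_1(C vs Q,W) = 2
u_1(D vs Q,W) = 4
u_1(E vs Q,W) = 3
max payoff 4 at {D}

BR_1 = {D}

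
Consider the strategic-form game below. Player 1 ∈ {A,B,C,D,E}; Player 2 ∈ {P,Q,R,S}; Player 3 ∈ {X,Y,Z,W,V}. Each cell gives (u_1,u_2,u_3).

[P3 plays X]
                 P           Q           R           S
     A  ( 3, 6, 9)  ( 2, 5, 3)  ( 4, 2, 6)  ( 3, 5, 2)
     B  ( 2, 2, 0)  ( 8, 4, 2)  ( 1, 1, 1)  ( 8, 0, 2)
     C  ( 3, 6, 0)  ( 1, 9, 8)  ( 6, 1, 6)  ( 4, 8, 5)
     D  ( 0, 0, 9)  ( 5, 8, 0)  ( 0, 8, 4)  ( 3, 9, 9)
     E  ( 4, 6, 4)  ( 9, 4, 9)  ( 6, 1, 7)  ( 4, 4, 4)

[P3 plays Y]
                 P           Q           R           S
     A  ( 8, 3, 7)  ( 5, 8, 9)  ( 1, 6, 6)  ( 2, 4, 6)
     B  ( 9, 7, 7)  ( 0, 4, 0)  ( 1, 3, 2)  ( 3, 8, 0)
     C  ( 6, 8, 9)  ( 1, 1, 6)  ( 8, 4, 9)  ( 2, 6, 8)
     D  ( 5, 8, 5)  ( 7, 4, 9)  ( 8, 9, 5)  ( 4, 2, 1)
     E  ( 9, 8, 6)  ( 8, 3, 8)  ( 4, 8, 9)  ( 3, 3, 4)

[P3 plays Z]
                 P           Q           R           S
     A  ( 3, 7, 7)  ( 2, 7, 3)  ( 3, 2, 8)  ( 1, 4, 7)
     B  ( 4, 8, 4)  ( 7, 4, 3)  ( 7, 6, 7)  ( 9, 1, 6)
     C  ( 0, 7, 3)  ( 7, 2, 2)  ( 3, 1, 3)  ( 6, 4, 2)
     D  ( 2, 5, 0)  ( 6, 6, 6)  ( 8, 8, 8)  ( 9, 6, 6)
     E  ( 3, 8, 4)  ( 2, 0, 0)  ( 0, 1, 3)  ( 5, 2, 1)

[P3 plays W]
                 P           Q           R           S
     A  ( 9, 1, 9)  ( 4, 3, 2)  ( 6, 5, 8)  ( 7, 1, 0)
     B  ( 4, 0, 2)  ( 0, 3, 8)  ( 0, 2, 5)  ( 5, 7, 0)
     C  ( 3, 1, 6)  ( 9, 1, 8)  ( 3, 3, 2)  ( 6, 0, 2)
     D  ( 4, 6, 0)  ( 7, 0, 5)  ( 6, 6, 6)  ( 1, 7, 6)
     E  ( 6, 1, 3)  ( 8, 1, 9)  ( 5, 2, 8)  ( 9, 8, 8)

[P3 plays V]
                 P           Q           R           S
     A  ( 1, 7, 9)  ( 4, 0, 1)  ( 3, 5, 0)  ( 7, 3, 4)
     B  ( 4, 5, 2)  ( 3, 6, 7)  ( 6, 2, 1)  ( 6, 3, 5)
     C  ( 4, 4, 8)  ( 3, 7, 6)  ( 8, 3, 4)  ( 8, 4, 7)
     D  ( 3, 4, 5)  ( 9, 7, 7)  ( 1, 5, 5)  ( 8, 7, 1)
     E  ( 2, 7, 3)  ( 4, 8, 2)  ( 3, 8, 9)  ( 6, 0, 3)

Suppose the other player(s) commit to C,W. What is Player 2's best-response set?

u_2(P vs C,W) = 1
u_2(Q vs C,W) = 1
u_2(R vs C,W) = 3
u_2(S vs C,W) = 0
max payoff 3 at {R}

P2 best: {R}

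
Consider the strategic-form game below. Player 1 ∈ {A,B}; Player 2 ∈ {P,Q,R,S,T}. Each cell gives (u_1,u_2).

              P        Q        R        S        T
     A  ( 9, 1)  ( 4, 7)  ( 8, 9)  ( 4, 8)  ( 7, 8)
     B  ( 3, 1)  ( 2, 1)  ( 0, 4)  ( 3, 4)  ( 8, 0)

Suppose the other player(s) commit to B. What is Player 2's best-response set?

u_2(P vs B) = 1
u_2(Q vs B) = 1
u_2(R vs B) = 4
u_2(S vs B) = 4
u_2(T vs B) = 0
max payoff 4 at {R,S}

BR_2 = {R,S}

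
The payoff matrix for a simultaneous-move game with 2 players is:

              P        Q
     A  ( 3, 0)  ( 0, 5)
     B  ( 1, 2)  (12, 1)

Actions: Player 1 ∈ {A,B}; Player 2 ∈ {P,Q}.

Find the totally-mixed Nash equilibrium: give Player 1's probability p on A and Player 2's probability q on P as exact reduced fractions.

p=1/6, q=6/7

P1 indiff ⇒ q·3+(1-q)·0 = q·1+(1-q)·12 ⇒ q(2) = (1-q)(12) ⇒ q = 6/7
P2 indiff ⇒ p·0+(1-p)·2 = p·5+(1-p)·1 ⇒ p(-5) = (1-p)(-1) ⇒ p = 1/6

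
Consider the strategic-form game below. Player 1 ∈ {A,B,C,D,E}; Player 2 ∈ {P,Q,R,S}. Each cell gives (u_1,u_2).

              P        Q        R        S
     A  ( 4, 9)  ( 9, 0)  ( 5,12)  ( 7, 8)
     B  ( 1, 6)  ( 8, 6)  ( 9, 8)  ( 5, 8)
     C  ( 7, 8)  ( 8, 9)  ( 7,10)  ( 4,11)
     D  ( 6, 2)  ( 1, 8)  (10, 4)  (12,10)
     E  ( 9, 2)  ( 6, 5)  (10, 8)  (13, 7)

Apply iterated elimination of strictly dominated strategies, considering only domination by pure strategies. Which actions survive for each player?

Remaining: P1:{D,E} P2:{R,S}

P2 drop P (R beats it: A:12>9 B:8>6 C:10>8 D:4>2 E:8>2)
P2 drop Q (S beats it: A:8>0 B:8>6 C:11>9 D:10>8 E:7>5)
P1 drop A (D beats it: R:10>5 S:12>7)
P1 drop B (D beats it: R:10>9 S:12>5)
P1 drop C (D beats it: R:10>7 S:12>4)
P1→{D,E} P2→{R,S}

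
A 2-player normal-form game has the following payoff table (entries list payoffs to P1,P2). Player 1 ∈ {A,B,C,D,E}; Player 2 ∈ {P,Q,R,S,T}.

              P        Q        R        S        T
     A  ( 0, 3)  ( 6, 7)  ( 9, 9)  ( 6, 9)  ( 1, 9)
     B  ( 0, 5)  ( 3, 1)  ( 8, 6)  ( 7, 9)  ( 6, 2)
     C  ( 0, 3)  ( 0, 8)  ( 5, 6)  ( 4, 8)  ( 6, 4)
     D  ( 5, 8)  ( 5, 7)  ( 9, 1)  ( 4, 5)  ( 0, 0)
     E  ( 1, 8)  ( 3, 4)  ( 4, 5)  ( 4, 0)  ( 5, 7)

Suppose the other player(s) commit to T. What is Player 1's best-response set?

u_1(A vs T) = 1
u_1(B vs T) = 6
u_1(C vs T) = 6
u_1(D vs T) = 0
u_1(E vs T) = 5
max payoff 6 at {B,C}

P1 best: {B,C}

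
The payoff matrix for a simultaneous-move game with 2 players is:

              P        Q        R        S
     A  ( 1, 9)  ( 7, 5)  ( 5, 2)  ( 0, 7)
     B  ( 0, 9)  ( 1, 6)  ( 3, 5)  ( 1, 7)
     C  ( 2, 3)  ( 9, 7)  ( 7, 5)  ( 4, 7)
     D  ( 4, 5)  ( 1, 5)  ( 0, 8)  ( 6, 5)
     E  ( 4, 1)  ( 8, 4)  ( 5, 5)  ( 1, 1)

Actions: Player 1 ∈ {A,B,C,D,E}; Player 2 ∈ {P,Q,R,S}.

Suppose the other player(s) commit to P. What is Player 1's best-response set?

P1 best: {D,E}

u_1(A vs P) = 1
u_1(B vs P) = 0
u_1(C vs P) = 2
u_1(D vs P) = 4
u_1(E vs P) = 4
max payoff 4 at {D,E}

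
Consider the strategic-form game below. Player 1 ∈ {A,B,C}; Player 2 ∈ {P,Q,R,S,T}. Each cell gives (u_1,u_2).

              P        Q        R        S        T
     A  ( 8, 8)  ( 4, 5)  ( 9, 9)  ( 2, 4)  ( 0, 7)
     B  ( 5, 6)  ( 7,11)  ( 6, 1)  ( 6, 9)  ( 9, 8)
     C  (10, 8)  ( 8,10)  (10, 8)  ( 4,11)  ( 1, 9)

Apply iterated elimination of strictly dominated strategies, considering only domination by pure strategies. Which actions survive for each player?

P1 drop A (C beats it: P:10>8 Q:8>4 R:10>9 S:4>2 T:1>0)
P2 drop P (Q beats it: B:11>6 C:10>8)
P2 drop R (Q beats it: B:11>1 C:10>8)
P2 drop T (Q beats it: B:11>8 C:10>9)
P1→{B,C} P2→{Q,S}

IESDS → P1:{B,C} P2:{Q,S}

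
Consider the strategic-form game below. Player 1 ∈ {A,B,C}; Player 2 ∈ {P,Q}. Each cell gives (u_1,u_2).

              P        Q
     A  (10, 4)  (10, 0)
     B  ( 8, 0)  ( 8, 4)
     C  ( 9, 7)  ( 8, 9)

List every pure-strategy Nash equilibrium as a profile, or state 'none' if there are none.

(A,P): NE
(A,Q): not NE [P2→P gives 4>0]
(B,P): not NE [P1→A gives 10>8; P2→Q gives 4>0]
(B,Q): not NE [P1→A gives 10>8]
(C,P): not NE [P1→A gives 10>9; P2→Q gives 9>7]
(C,Q): not NE [P1→A gives 10>8]

PSNE = {(A,P)}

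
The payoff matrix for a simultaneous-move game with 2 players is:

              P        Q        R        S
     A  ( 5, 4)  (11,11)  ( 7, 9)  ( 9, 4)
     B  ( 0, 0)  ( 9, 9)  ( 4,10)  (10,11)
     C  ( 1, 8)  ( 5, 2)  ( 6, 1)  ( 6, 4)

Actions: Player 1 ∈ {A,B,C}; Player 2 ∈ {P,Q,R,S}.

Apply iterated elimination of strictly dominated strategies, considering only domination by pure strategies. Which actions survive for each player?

P1 drop C (A beats it: P:5>1 Q:11>5 R:7>6 S:9>6)
P2 drop P (Q beats it: A:11>4 B:9>0)
P1→{A,B} P2→{Q,R,S}

Survivors P1:{A,B} P2:{Q,R,S}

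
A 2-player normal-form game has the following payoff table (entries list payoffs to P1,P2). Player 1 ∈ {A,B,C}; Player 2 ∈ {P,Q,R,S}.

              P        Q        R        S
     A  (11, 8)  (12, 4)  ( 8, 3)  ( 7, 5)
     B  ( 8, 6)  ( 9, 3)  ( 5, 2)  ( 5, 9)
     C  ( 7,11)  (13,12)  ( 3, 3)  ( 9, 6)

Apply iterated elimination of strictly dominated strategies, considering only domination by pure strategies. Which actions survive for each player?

Remaining: P1:{A,C} P2:{P,Q}

P1 drop B (A beats it: P:11>8 Q:12>9 R:8>5 S:7>5)
P2 drop R (P beats it: A:8>3 C:11>3)
P2 drop S (P beats it: A:8>5 C:11>6)
P1→{A,C} P2→{P,Q}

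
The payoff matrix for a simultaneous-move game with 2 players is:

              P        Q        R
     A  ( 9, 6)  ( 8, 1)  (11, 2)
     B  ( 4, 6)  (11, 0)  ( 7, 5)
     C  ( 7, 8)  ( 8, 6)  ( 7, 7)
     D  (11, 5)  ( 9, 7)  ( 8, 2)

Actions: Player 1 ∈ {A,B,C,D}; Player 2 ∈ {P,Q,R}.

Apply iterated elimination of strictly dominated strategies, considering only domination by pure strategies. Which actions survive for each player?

IESDS → P1:{B,D} P2:{P,Q}

P1 drop C (D beats it: P:11>7 Q:9>8 R:8>7)
P2 drop R (P beats it: A:6>2 B:6>5 D:5>2)
P1 drop A (D beats it: P:11>9 Q:9>8)
P1→{B,D} P2→{P,Q}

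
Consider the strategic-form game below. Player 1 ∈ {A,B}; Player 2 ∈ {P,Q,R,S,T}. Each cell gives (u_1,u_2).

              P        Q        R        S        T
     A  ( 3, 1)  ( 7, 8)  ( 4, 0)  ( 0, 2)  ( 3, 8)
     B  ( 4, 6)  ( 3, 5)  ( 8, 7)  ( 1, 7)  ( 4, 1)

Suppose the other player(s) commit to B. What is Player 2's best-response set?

argmax u_2 = {R,S}

u_2(P vs B) = 6
u_2(Q vs B) = 5
u_2(R vs B) = 7
u_2(S vs B) = 7
u_2(T vs B) = 1
max payoff 7 at {R,S}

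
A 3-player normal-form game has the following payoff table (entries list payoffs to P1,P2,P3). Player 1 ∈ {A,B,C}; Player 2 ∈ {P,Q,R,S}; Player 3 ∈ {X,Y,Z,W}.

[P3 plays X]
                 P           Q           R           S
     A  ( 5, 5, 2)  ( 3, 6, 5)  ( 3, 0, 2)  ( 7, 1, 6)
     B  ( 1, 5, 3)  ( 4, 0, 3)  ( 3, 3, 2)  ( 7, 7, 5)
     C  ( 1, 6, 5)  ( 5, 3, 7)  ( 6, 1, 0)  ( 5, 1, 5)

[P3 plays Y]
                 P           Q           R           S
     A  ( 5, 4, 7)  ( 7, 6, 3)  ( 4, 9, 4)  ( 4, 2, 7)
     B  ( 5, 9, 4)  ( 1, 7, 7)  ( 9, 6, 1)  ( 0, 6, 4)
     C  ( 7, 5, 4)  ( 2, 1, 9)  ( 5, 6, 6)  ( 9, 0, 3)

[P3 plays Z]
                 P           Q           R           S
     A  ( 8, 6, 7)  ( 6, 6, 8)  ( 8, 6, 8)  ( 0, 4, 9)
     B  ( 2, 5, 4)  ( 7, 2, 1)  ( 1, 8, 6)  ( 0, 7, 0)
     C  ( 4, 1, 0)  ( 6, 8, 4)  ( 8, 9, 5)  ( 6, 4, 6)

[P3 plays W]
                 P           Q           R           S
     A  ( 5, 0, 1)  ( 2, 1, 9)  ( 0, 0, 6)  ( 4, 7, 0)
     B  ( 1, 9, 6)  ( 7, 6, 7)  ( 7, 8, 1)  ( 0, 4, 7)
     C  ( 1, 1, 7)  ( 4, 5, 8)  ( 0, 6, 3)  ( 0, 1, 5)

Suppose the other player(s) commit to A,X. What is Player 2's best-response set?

argmax u_2 = {Q}

u_2(P vs A,X) = 5
u_2(Q vs A,X) = 6
u_2(R vs A,X) = 0
u_2(S vs A,X) = 1
max payoff 6 at {Q}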